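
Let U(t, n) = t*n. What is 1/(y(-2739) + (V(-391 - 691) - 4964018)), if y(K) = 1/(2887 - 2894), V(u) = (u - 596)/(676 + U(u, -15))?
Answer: -59171/293725923404 ≈ -2.0145e-7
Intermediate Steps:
U(t, n) = n*t
V(u) = (-596 + u)/(676 - 15*u) (V(u) = (u - 596)/(676 - 15*u) = (-596 + u)/(676 - 15*u))
y(K) = -1/7 (y(K) = 1/(-7) = -1/7)
1/(y(-2739) + (V(-391 - 691) - 4964018)) = 1/(-1/7 + ((596 - (-391 - 691))/(-676 + 15*(-391 - 691)) - 4964018)) = 1/(-1/7 + ((596 - 1*(-1082))/(-676 + 15*(-1082)) - 4964018)) = 1/(-1/7 + ((596 + 1082)/(-676 - 16230) - 4964018)) = 1/(-1/7 + (1678/(-16906) - 4964018)) = 1/(-1/7 + (-1/16906*1678 - 4964018)) = 1/(-1/7 + (-839/8453 - 4964018)) = 1/(-1/7 - 41960844993/8453) = 1/(-293725923404/59171) = -59171/293725923404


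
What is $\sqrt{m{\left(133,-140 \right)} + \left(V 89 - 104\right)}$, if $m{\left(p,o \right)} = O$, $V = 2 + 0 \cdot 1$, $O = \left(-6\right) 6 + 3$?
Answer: $\sqrt{41} \approx 6.4031$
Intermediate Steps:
$O = -33$ ($O = -36 + 3 = -33$)
$V = 2$ ($V = 2 + 0 = 2$)
$m{\left(p,o \right)} = -33$
$\sqrt{m{\left(133,-140 \right)} + \left(V 89 - 104\right)} = \sqrt{-33 + \left(2 \cdot 89 - 104\right)} = \sqrt{-33 + \left(178 - 104\right)} = \sqrt{-33 + 74} = \sqrt{41}$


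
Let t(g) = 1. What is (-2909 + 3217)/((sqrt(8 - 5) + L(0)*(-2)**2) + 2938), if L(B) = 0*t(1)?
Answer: 904904/8631841 - 308*sqrt(3)/8631841 ≈ 0.10477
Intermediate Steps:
L(B) = 0 (L(B) = 0*1 = 0)
(-2909 + 3217)/((sqrt(8 - 5) + L(0)*(-2)**2) + 2938) = (-2909 + 3217)/((sqrt(8 - 5) + 0*(-2)**2) + 2938) = 308/((sqrt(3) + 0*4) + 2938) = 308/((sqrt(3) + 0) + 2938) = 308/(sqrt(3) + 2938) = 308/(2938 + sqrt(3))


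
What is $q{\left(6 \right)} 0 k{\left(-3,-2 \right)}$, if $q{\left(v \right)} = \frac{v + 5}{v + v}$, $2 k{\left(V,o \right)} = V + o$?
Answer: $0$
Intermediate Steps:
$k{\left(V,o \right)} = \frac{V}{2} + \frac{o}{2}$ ($k{\left(V,o \right)} = \frac{V + o}{2} = \frac{V}{2} + \frac{o}{2}$)
$q{\left(v \right)} = \frac{5 + v}{2 v}$
$q{\left(6 \right)} 0 k{\left(-3,-2 \right)} = \frac{5 + 6}{2 \cdot 6} \cdot 0 \left(\frac{1}{2} \left(-3\right) + \frac{1}{2} \left(-2\right)\right) = \frac{1}{2} \cdot \frac{1}{6} \cdot 11 \cdot 0 \left(- \frac{3}{2} - 1\right) = \frac{11}{12} \cdot 0 \left(- \frac{5}{2}\right) = 0 \left(- \frac{5}{2}\right) = 0$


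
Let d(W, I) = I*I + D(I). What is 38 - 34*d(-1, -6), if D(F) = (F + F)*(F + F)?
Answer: -6082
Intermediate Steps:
D(F) = 4*F² (D(F) = (2*F)*(2*F) = 4*F²)
d(W, I) = 5*I² (d(W, I) = I*I + 4*I² = I² + 4*I² = 5*I²)
38 - 34*d(-1, -6) = 38 - 170*(-6)² = 38 - 170*36 = 38 - 34*180 = 38 - 6120 = -6082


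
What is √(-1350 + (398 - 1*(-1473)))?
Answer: √521 ≈ 22.825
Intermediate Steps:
√(-1350 + (398 - 1*(-1473))) = √(-1350 + (398 + 1473)) = √(-1350 + 1871) = √521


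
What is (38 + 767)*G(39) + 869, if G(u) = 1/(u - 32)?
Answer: 984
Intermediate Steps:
G(u) = 1/(-32 + u)
(38 + 767)*G(39) + 869 = (38 + 767)/(-32 + 39) + 869 = 805/7 + 869 = 805*(⅐) + 869 = 115 + 869 = 984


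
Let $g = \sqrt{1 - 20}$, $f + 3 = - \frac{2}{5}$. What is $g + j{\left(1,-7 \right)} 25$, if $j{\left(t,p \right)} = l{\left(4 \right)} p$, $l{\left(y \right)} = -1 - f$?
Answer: $-420 + i \sqrt{19} \approx -420.0 + 4.3589 i$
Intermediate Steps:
$f = - \frac{17}{5}$ ($f = -3 - \frac{2}{5} = - \frac{17}{5} \approx -3.4$)
$l{\left(y \right)} = \frac{12}{5}$ ($l{\left(y \right)} = -1 - - \frac{17}{5} = -1 + \frac{17}{5} = \frac{12}{5}$)
$j{\left(t,p \right)} = \frac{12 p}{5}$
$g = i \sqrt{19}$ ($g = \sqrt{-19} = i \sqrt{19} \approx 4.3589 i$)
$g + j{\left(1,-7 \right)} 25 = i \sqrt{19} + \frac{12}{5} \left(-7\right) 25 = i \sqrt{19} - 420 = -420 + i \sqrt{19}$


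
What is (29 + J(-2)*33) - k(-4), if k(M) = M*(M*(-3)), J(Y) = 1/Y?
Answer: 121/2 ≈ 60.500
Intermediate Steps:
k(M) = -3*M² (k(M) = M*(-3*M) = -3*M²)
(29 + J(-2)*33) - k(-4) = (29 + 33/(-2)) - (-3)*(-4)² = (29 - ½*33) - (-3)*16 = (29 - 33/2) - 1*(-48) = 25/2 + 48 = 121/2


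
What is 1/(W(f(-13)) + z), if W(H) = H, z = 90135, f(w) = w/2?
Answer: 2/180257 ≈ 1.1095e-5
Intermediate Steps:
f(w) = w/2 (f(w) = w*(½) = w/2)
1/(W(f(-13)) + z) = 1/((½)*(-13) + 90135) = 1/(-13/2 + 90135) = 1/(180257/2) = 2/180257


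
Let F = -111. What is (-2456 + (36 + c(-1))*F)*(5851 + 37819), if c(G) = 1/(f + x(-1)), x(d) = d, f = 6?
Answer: -282728314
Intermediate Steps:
c(G) = ⅕ (c(G) = 1/(6 - 1) = 1/5 = ⅕)
(-2456 + (36 + c(-1))*F)*(5851 + 37819) = (-2456 + (36 + ⅕)*(-111))*(5851 + 37819) = (-2456 + (181/5)*(-111))*43670 = (-2456 - 20091/5)*43670 = -32371/5*43670 = -282728314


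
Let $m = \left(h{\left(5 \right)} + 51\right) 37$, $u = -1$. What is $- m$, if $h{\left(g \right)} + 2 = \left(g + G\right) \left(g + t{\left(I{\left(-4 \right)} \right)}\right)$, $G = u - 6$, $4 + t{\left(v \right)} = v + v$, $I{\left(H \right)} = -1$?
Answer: $-1887$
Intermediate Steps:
$t{\left(v \right)} = -4 + 2 v$ ($t{\left(v \right)} = -4 + \left(v + v\right) = -4 + 2 v$)
$G = -7$ ($G = -1 - 6 = -7$)
$h{\left(g \right)} = -2 + \left(-7 + g\right) \left(-6 + g\right)$ ($h{\left(g \right)} = -2 + \left(g - 7\right) \left(g + \left(-4 + 2 \left(-1\right)\right)\right) = -2 + \left(-7 + g\right) \left(g - 6\right) = -2 + \left(-7 + g\right) \left(-6 + g\right)$)
$m = 1887$ ($m = \left(\left(40 + 5^{2} - 65\right) + 51\right) 37 = \left(\left(40 + 25 - 65\right) + 51\right) 37 = \left(0 + 51\right) 37 = 51 \cdot 37 = 1887$)
$- m = \left(-1\right) 1887 = -1887$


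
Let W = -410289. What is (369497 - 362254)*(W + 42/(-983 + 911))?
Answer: -35660729425/12 ≈ -2.9717e+9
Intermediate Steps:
(369497 - 362254)*(W + 42/(-983 + 911)) = (369497 - 362254)*(-410289 + 42/(-983 + 911)) = 7243*(-410289 + 42/(-72)) = 7243*(-410289 + 42*(-1/72)) = 7243*(-410289 - 7/12) = 7243*(-4923475/12) = -35660729425/12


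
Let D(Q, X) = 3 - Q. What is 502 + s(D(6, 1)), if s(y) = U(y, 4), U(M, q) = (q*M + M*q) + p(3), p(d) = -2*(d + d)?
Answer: 466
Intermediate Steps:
p(d) = -4*d
U(M, q) = -12 + 2*M*q (U(M, q) = (q*M + M*q) - 4*3 = (M*q + M*q) - 12 = 2*M*q - 12 = -12 + 2*M*q)
s(y) = -12 + 8*y (s(y) = -12 + 2*y*4 = -12 + 8*y)
502 + s(D(6, 1)) = 502 + (-12 + 8*(3 - 1*6)) = 502 + (-12 + 8*(3 - 6)) = 502 + (-12 + 8*(-3)) = 502 + (-12 - 24) = 502 - 36 = 466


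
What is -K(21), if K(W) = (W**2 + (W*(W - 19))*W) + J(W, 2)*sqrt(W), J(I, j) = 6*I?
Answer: -1323 - 126*sqrt(21) ≈ -1900.4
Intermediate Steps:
K(W) = W**2 + 6*W**(3/2) + W**2*(-19 + W) (K(W) = (W**2 + (W*(W - 19))*W) + (6*W)*sqrt(W) = (W**2 + (W*(-19 + W))*W) + 6*W**(3/2) = (W**2 + W**2*(-19 + W)) + 6*W**(3/2) = W**2 + 6*W**(3/2) + W**2*(-19 + W))
-K(21) = -(21**3 - 18*21**2 + 6*21**(3/2)) = -(9261 - 18*441 + 6*(21*sqrt(21))) = -(9261 - 7938 + 126*sqrt(21)) = -(1323 + 126*sqrt(21)) = -1323 - 126*sqrt(21)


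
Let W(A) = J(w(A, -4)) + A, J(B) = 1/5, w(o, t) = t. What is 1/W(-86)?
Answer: -5/429 ≈ -0.011655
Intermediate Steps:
J(B) = ⅕
W(A) = ⅕ + A
1/W(-86) = 1/(⅕ - 86) = 1/(-429/5) = -5/429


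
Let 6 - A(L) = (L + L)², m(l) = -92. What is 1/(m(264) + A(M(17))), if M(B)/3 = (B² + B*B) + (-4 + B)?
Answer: -1/12574202 ≈ -7.9528e-8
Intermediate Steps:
M(B) = -12 + 3*B + 6*B² (M(B) = 3*((B² + B*B) + (-4 + B)) = 3*((B² + B²) + (-4 + B)) = 3*(2*B² + (-4 + B)) = 3*(-4 + B + 2*B²) = -12 + 3*B + 6*B²)
A(L) = 6 - 4*L² (A(L) = 6 - (L + L)² = 6 - (2*L)² = 6 - 4*L²)
1/(m(264) + A(M(17))) = 1/(-92 + (6 - 4*(-12 + 3*17 + 6*17²)²)) = 1/(-92 + (6 - 4*(-12 + 51 + 6*289)²)) = 1/(-92 + (6 - 4*(-12 + 51 + 1734)²)) = 1/(-92 + (6 - 4*1773²)) = 1/(-92 + (6 - 4*3143529)) = 1/(-92 + (6 - 12574116)) = 1/(-92 - 12574110) = 1/(-12574202) = -1/12574202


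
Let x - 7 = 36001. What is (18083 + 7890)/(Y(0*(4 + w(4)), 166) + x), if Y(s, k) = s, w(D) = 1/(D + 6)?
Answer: 25973/36008 ≈ 0.72131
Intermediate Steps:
w(D) = 1/(6 + D)
x = 36008 (x = 7 + 36001 = 36008)
(18083 + 7890)/(Y(0*(4 + w(4)), 166) + x) = (18083 + 7890)/(0*(4 + 1/(6 + 4)) + 36008) = 25973/(0*(4 + 1/10) + 36008) = 25973/(0*(41/10) + 36008) = 25973/(0 + 36008) = 25973/36008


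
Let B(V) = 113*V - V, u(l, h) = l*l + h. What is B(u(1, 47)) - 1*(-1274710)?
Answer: 1280086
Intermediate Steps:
u(l, h) = h + l² (u(l, h) = l² + h = h + l²)
B(V) = 112*V
B(u(1, 47)) - 1*(-1274710) = 112*(47 + 1²) - 1*(-1274710) = 112*(47 + 1) + 1274710 = 112*48 + 1274710 = 5376 + 1274710 = 1280086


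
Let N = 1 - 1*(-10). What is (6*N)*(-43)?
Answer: -2838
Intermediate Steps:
N = 11 (N = 1 + 10 = 11)
(6*N)*(-43) = (6*11)*(-43) = 66*(-43) = -2838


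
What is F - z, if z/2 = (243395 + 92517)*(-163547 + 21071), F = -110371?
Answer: 95718685853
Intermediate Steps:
z = -95718796224 (z = 2*((243395 + 92517)*(-163547 + 21071)) = 2*(335912*(-142476)) = 2*(-47859398112) = -95718796224)
F - z = -110371 - 1*(-95718796224) = -110371 + 95718796224 = 95718685853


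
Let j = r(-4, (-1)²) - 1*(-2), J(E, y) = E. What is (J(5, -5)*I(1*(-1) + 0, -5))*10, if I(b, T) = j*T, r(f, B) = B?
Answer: -750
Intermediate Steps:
j = 3 (j = (-1)² - 1*(-2) = 1 + 2 = 3)
I(b, T) = 3*T
(J(5, -5)*I(1*(-1) + 0, -5))*10 = (5*(3*(-5)))*10 = (5*(-15))*10 = -75*10 = -750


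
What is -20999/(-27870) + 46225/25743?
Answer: 609622669/239152470 ≈ 2.5491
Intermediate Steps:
-20999/(-27870) + 46225/25743 = -20999*(-1/27870) + 46225*(1/25743) = 20999/27870 + 46225/25743 = 609622669/239152470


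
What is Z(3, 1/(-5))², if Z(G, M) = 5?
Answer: 25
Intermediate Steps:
Z(3, 1/(-5))² = 5² = 25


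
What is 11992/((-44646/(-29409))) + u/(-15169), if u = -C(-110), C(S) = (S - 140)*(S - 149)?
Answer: 127442462846/16124647 ≈ 7903.6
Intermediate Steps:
C(S) = (-149 + S)*(-140 + S) (C(S) = (-140 + S)*(-149 + S) = (-149 + S)*(-140 + S))
u = -64750 (u = -(20860 + (-110)**2 - 289*(-110)) = -(20860 + 12100 + 31790) = -1*64750 = -64750)
11992/((-44646/(-29409))) + u/(-15169) = 11992/((-44646/(-29409))) - 64750/(-15169) = 11992/((-44646*(-1/29409))) - 64750*(-1/15169) = 11992/(14882/9803) + 9250/2167 = 11992*(9803/14882) + 9250/2167 = 58778788/7441 + 9250/2167 = 127442462846/16124647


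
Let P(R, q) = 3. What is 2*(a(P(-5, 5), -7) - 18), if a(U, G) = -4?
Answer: -44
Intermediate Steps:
2*(a(P(-5, 5), -7) - 18) = 2*(-4 - 18) = 2*(-22) = -44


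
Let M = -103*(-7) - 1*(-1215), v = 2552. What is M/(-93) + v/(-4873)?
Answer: -879224/41199 ≈ -21.341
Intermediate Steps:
M = 1936 (M = 721 + 1215 = 1936)
M/(-93) + v/(-4873) = 1936/(-93) + 2552/(-4873) = 1936*(-1/93) + 2552*(-1/4873) = -1936/93 - 232/443 = -879224/41199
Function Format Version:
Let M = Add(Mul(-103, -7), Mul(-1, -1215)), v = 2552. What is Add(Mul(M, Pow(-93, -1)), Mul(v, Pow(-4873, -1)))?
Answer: Rational(-879224, 41199) ≈ -21.341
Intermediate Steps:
M = 1936 (M = Add(721, 1215) = 1936)
Add(Mul(M, Pow(-93, -1)), Mul(v, Pow(-4873, -1))) = Add(Mul(1936, Pow(-93, -1)), Mul(2552, Pow(-4873, -1))) = Add(Mul(1936, Rational(-1, 93)), Mul(2552, Rational(-1, 4873))) = Add(Rational(-1936, 93), Rational(-232, 443)) = Rational(-879224, 41199)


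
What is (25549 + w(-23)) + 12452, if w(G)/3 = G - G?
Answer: 38001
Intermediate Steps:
w(G) = 0 (w(G) = 3*(G - G) = 3*0 = 0)
(25549 + w(-23)) + 12452 = (25549 + 0) + 12452 = 25549 + 12452 = 38001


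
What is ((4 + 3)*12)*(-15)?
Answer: -1260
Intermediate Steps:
((4 + 3)*12)*(-15) = (7*12)*(-15) = 84*(-15) = -1260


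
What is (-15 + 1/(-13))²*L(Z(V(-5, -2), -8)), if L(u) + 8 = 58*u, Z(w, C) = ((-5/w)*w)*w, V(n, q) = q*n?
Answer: -111713728/169 ≈ -6.6103e+5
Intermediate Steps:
V(n, q) = n*q
Z(w, C) = -5*w
L(u) = -8 + 58*u
(-15 + 1/(-13))²*L(Z(V(-5, -2), -8)) = (-15 + 1/(-13))²*(-8 + 58*(-(-25)*(-2))) = (-15 - 1/13)²*(-8 + 58*(-5*10)) = (-196/13)²*(-8 + 58*(-50)) = 38416*(-8 - 2900)/169 = (38416/169)*(-2908) = -111713728/169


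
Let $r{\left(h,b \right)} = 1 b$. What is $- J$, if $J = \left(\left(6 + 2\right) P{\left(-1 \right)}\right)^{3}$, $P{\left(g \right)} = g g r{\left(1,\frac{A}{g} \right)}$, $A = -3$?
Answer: $-13824$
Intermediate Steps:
$r{\left(h,b \right)} = b$
$P{\left(g \right)} = - 3 g$ ($P{\left(g \right)} = g g \left(- \frac{3}{g}\right) = g^{2} \left(- \frac{3}{g}\right) = - 3 g$)
$J = 13824$ ($J = \left(\left(6 + 2\right) \left(\left(-3\right) \left(-1\right)\right)\right)^{3} = \left(8 \cdot 3\right)^{3} = 24^{3} = 13824$)
$- J = \left(-1\right) 13824 = -13824$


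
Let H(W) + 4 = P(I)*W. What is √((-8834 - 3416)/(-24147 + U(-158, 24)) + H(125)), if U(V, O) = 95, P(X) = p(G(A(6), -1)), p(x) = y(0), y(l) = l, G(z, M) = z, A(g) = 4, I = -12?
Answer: I*√10302846/1718 ≈ 1.8683*I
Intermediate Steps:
p(x) = 0
P(X) = 0
H(W) = -4 (H(W) = -4 + 0*W = -4 + 0 = -4)
√((-8834 - 3416)/(-24147 + U(-158, 24)) + H(125)) = √((-8834 - 3416)/(-24147 + 95) - 4) = √(-12250/(-24052) - 4) = √(-12250*(-1/24052) - 4) = √(875/1718 - 4) = √(-5997/1718) = I*√10302846/1718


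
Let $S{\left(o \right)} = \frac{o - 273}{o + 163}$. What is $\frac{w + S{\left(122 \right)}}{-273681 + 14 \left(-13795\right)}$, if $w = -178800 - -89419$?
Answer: $\frac{25473736}{133041135} \approx 0.19147$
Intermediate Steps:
$w = -89381$ ($w = -178800 + 89419 = -89381$)
$S{\left(o \right)} = \frac{-273 + o}{163 + o}$
$\frac{w + S{\left(122 \right)}}{-273681 + 14 \left(-13795\right)} = \frac{-89381 + \frac{-273 + 122}{163 + 122}}{-273681 + 14 \left(-13795\right)} = \frac{-89381 + \frac{1}{285} \left(-151\right)}{-273681 - 193130} = \frac{-89381 + \frac{1}{285} \left(-151\right)}{-466811} = \left(-89381 - \frac{151}{285}\right) \left(- \frac{1}{466811}\right) = \left(- \frac{25473736}{285}\right) \left(- \frac{1}{466811}\right) = \frac{25473736}{133041135}$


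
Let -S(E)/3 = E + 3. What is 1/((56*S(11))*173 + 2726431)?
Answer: 1/2319535 ≈ 4.3112e-7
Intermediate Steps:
S(E) = -9 - 3*E (S(E) = -3*(E + 3) = -3*(3 + E) = -9 - 3*E)
1/((56*S(11))*173 + 2726431) = 1/((56*(-9 - 3*11))*173 + 2726431) = 1/((56*(-9 - 33))*173 + 2726431) = 1/((56*(-42))*173 + 2726431) = 1/(-2352*173 + 2726431) = 1/(-406896 + 2726431) = 1/2319535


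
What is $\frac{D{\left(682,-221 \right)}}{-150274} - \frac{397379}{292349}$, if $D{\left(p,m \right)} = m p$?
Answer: $- \frac{7826152934}{21966226813} \approx -0.35628$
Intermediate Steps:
$\frac{D{\left(682,-221 \right)}}{-150274} - \frac{397379}{292349} = \frac{\left(-221\right) 682}{-150274} - \frac{397379}{292349} = \left(-150722\right) \left(- \frac{1}{150274}\right) - \frac{397379}{292349} = \frac{75361}{75137} - \frac{397379}{292349} = - \frac{7826152934}{21966226813}$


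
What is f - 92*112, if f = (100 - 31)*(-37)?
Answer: -12857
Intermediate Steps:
f = -2553 (f = 69*(-37) = -2553)
f - 92*112 = -2553 - 92*112 = -2553 - 1*10304 = -2553 - 10304 = -12857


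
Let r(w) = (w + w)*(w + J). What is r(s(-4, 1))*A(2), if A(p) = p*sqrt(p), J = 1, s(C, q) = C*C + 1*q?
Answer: 1224*sqrt(2) ≈ 1731.0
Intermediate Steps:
s(C, q) = q + C**2 (s(C, q) = C**2 + q = q + C**2)
A(p) = p**(3/2)
r(w) = 2*w*(1 + w) (r(w) = (w + w)*(w + 1) = (2*w)*(1 + w) = 2*w*(1 + w))
r(s(-4, 1))*A(2) = (2*(1 + (-4)**2)*(1 + (1 + (-4)**2)))*2**(3/2) = (2*(1 + 16)*(1 + (1 + 16)))*(2*sqrt(2)) = (2*17*(1 + 17))*(2*sqrt(2)) = (2*17*18)*(2*sqrt(2)) = 612*(2*sqrt(2)) = 1224*sqrt(2)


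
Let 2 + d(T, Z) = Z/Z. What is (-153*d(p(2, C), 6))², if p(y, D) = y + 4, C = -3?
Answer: 23409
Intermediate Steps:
p(y, D) = 4 + y
d(T, Z) = -1 (d(T, Z) = -2 + Z/Z = -2 + 1 = -1)
(-153*d(p(2, C), 6))² = (-153*(-1))² = 153² = 23409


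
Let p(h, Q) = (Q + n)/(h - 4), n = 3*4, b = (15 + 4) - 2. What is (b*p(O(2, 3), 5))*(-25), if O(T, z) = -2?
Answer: 7225/6 ≈ 1204.2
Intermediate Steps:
b = 17 (b = 19 - 2 = 17)
n = 12
p(h, Q) = (12 + Q)/(-4 + h) (p(h, Q) = (Q + 12)/(h - 4) = (12 + Q)/(-4 + h))
(b*p(O(2, 3), 5))*(-25) = (17*((12 + 5)/(-4 - 2)))*(-25) = (17*(17/(-6)))*(-25) = (17*(-⅙*17))*(-25) = (17*(-17/6))*(-25) = -289/6*(-25) = 7225/6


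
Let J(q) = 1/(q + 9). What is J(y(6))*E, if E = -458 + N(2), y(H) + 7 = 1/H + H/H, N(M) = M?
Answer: -144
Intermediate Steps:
y(H) = -6 + 1/H (y(H) = -7 + (1/H + H/H) = -7 + (1/H + 1) = -7 + (1 + 1/H) = -6 + 1/H)
J(q) = 1/(9 + q)
E = -456 (E = -458 + 2 = -456)
J(y(6))*E = -456/(9 + (-6 + 1/6)) = -456/(9 + (-6 + ⅙)) = -456/(9 - 35/6) = -456/(19/6) = (6/19)*(-456) = -144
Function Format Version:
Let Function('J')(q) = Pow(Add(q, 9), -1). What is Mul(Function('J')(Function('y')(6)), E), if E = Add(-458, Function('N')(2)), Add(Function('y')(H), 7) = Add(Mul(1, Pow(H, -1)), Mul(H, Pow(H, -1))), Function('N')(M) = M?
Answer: -144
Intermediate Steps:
Function('y')(H) = Add(-6, Pow(H, -1)) (Function('y')(H) = Add(-7, Add(Mul(1, Pow(H, -1)), Mul(H, Pow(H, -1)))) = Add(-7, Add(Pow(H, -1), 1)) = Add(-7, Add(1, Pow(H, -1))) = Add(-6, Pow(H, -1)))
Function('J')(q) = Pow(Add(9, q), -1)
E = -456 (E = Add(-458, 2) = -456)
Mul(Function('J')(Function('y')(6)), E) = Mul(Pow(Add(9, Add(-6, Pow(6, -1))), -1), -456) = Mul(Pow(Add(9, Add(-6, Rational(1, 6))), -1), -456) = Mul(Pow(Add(9, Rational(-35, 6)), -1), -456) = Mul(Pow(Rational(19, 6), -1), -456) = Mul(Rational(6, 19), -456) = -144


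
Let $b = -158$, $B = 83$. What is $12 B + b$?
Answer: $838$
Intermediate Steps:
$12 B + b = 12 \cdot 83 - 158 = 996 - 158 = 838$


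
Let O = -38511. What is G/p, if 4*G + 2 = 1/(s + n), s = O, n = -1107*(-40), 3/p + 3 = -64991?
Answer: 374917889/34614 ≈ 10831.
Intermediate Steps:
p = -3/64994 (p = 3/(-3 - 64991) = 3/(-64994) = 3*(-1/64994) = -3/64994 ≈ -4.6158e-5)
n = 44280
s = -38511
G = -11537/23076 (G = -½ + 1/(4*(-38511 + 44280)) = -½ + (¼)/5769 = -½ + (¼)*(1/5769) = -½ + 1/23076 = -11537/23076 ≈ -0.49996)
G/p = -11537/(23076*(-3/64994)) = -11537/23076*(-64994/3) = 374917889/34614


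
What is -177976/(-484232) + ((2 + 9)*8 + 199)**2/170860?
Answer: 8786835621/10341984940 ≈ 0.84963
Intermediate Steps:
-177976/(-484232) + ((2 + 9)*8 + 199)**2/170860 = -177976*(-1/484232) + (11*8 + 199)**2*(1/170860) = 22247/60529 + (88 + 199)**2*(1/170860) = 22247/60529 + 287**2*(1/170860) = 22247/60529 + 82369*(1/170860) = 22247/60529 + 82369/170860 = 8786835621/10341984940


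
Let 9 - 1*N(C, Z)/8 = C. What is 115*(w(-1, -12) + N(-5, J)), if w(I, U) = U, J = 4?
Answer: 11500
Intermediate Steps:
N(C, Z) = 72 - 8*C
115*(w(-1, -12) + N(-5, J)) = 115*(-12 + (72 - 8*(-5))) = 115*(-12 + (72 + 40)) = 115*(-12 + 112) = 115*100 = 11500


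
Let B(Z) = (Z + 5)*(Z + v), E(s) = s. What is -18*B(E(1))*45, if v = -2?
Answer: 4860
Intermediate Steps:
B(Z) = (-2 + Z)*(5 + Z) (B(Z) = (Z + 5)*(Z - 2) = (5 + Z)*(-2 + Z) = (-2 + Z)*(5 + Z))
-18*B(E(1))*45 = -18*(-10 + 1² + 3*1)*45 = -18*(-10 + 1 + 3)*45 = -18*(-6)*45 = 108*45 = 4860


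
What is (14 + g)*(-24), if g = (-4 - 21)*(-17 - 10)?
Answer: -16536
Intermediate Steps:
g = 675 (g = -25*(-27) = 675)
(14 + g)*(-24) = (14 + 675)*(-24) = 689*(-24) = -16536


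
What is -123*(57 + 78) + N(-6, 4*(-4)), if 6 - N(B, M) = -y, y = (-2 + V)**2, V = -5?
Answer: -16550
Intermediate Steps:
y = 49 (y = (-2 - 5)**2 = (-7)**2 = 49)
N(B, M) = 55 (N(B, M) = 6 - (-1)*49 = 6 - 1*(-49) = 6 + 49 = 55)
-123*(57 + 78) + N(-6, 4*(-4)) = -123*(57 + 78) + 55 = -123*135 + 55 = -16605 + 55 = -16550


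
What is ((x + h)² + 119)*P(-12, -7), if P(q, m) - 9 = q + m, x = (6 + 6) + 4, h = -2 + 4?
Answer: -4430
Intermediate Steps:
h = 2
x = 16 (x = 12 + 4 = 16)
P(q, m) = 9 + m + q (P(q, m) = 9 + (q + m) = 9 + (m + q) = 9 + m + q)
((x + h)² + 119)*P(-12, -7) = ((16 + 2)² + 119)*(9 - 7 - 12) = (18² + 119)*(-10) = (324 + 119)*(-10) = 443*(-10) = -4430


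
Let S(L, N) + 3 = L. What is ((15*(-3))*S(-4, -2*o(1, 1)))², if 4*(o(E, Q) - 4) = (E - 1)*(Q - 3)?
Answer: 99225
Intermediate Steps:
o(E, Q) = 4 + (-1 + E)*(-3 + Q)/4 (o(E, Q) = 4 + ((E - 1)*(Q - 3))/4 = 4 + ((-1 + E)*(-3 + Q))/4 = 4 + (-1 + E)*(-3 + Q)/4)
S(L, N) = -3 + L
((15*(-3))*S(-4, -2*o(1, 1)))² = ((15*(-3))*(-3 - 4))² = (-45*(-7))² = 315² = 99225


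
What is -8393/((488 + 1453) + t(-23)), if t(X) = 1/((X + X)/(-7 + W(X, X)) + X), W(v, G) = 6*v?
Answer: -3943511/911972 ≈ -4.3242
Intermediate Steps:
t(X) = 1/(X + 2*X/(-7 + 6*X)) (t(X) = 1/((X + X)/(-7 + 6*X) + X) = 1/((2*X)/(-7 + 6*X) + X) = 1/(2*X/(-7 + 6*X) + X) = 1/(X + 2*X/(-7 + 6*X)))
-8393/((488 + 1453) + t(-23)) = -8393/((488 + 1453) + (-7 + 6*(-23))/((-23)*(-5 + 6*(-23)))) = -8393/(1941 - (-7 - 138)/(23*(-5 - 138))) = -8393/(1941 - 1/23*(-145)/(-143)) = -8393/(1941 - 1/23*(-1/143)*(-145)) = -8393/(1941 - 145/3289) = -8393/6383804/3289 = -8393*3289/6383804 = -3943511/911972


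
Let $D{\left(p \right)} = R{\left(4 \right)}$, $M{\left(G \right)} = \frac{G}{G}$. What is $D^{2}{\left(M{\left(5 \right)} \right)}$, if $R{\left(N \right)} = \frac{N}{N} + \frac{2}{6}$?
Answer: $\frac{16}{9} \approx 1.7778$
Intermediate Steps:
$M{\left(G \right)} = 1$
$R{\left(N \right)} = \frac{4}{3}$ ($R{\left(N \right)} = 1 + 2 \cdot \frac{1}{6} = 1 + \frac{1}{3} = \frac{4}{3}$)
$D{\left(p \right)} = \frac{4}{3}$
$D^{2}{\left(M{\left(5 \right)} \right)} = \left(\frac{4}{3}\right)^{2} = \frac{16}{9}$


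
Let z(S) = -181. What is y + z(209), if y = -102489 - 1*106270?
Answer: -208940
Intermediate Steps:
y = -208759 (y = -102489 - 106270 = -208759)
y + z(209) = -208759 - 181 = -208940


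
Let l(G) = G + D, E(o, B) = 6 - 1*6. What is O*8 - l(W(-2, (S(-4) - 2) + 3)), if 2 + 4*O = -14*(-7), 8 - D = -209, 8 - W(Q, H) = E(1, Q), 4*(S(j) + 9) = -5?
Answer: -33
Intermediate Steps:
E(o, B) = 0 (E(o, B) = 6 - 6 = 0)
S(j) = -41/4 (S(j) = -9 + (1/4)*(-5) = -9 - 5/4 = -41/4)
W(Q, H) = 8 (W(Q, H) = 8 - 1*0 = 8 + 0 = 8)
D = 217 (D = 8 - 1*(-209) = 8 + 209 = 217)
O = 24 (O = -1/2 + (-14*(-7))/4 = -1/2 + (1/4)*98 = -1/2 + 49/2 = 24)
l(G) = 217 + G (l(G) = G + 217 = 217 + G)
O*8 - l(W(-2, (S(-4) - 2) + 3)) = 24*8 - (217 + 8) = 192 - 1*225 = 192 - 225 = -33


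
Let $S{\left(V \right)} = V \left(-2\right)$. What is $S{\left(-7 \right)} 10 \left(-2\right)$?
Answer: $-280$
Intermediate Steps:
$S{\left(V \right)} = - 2 V$
$S{\left(-7 \right)} 10 \left(-2\right) = \left(-2\right) \left(-7\right) 10 \left(-2\right) = 14 \cdot 10 \left(-2\right) = 140 \left(-2\right) = -280$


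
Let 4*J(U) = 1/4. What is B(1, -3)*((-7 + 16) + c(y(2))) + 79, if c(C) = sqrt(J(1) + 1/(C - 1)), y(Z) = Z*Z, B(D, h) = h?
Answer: 52 - sqrt(57)/4 ≈ 50.113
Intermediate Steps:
J(U) = 1/16 (J(U) = (1/4)/4 = (1/4)*(1/4) = 1/16)
y(Z) = Z**2
c(C) = sqrt(1/16 + 1/(-1 + C)) (c(C) = sqrt(1/16 + 1/(C - 1)) = sqrt(1/16 + 1/(-1 + C)))
B(1, -3)*((-7 + 16) + c(y(2))) + 79 = -3*((-7 + 16) + sqrt((15 + 2**2)/(-1 + 2**2))/4) + 79 = -3*(9 + sqrt((15 + 4)/(-1 + 4))/4) + 79 = -3*(9 + sqrt(19/3)/4) + 79 = -3*(9 + (sqrt(57)/3)/4) + 79 = -3*(9 + sqrt(57)/12) + 79 = (-27 - sqrt(57)/4) + 79 = 52 - sqrt(57)/4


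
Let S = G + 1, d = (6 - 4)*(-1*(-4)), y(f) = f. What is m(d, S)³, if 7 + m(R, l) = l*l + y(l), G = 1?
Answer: -1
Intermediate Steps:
d = 8 (d = 2*4 = 8)
S = 2 (S = 1 + 1 = 2)
m(R, l) = -7 + l + l² (m(R, l) = -7 + (l*l + l) = -7 + (l² + l) = -7 + (l + l²) = -7 + l + l²)
m(d, S)³ = (-7 + 2 + 2²)³ = (-7 + 2 + 4)³ = (-1)³ = -1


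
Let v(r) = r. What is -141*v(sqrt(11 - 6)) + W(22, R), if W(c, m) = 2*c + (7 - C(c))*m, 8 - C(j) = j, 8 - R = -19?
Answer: 611 - 141*sqrt(5) ≈ 295.71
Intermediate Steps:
R = 27 (R = 8 - 1*(-19) = 8 + 19 = 27)
C(j) = 8 - j
W(c, m) = 2*c + m*(-1 + c) (W(c, m) = 2*c + (7 - (8 - c))*m = 2*c + (7 + (-8 + c))*m = 2*c + (-1 + c)*m = 2*c + m*(-1 + c))
-141*v(sqrt(11 - 6)) + W(22, R) = -141*sqrt(11 - 6) + (-1*27 + 2*22 + 22*27) = -141*sqrt(5) + (-27 + 44 + 594) = -141*sqrt(5) + 611 = 611 - 141*sqrt(5)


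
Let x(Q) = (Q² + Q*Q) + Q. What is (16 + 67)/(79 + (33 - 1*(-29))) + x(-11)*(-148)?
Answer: -4820425/141 ≈ -34187.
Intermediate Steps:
x(Q) = Q + 2*Q² (x(Q) = (Q² + Q²) + Q = 2*Q² + Q = Q + 2*Q²)
(16 + 67)/(79 + (33 - 1*(-29))) + x(-11)*(-148) = (16 + 67)/(79 + (33 - 1*(-29))) - 11*(1 + 2*(-11))*(-148) = 83/(79 + (33 + 29)) - 11*(1 - 22)*(-148) = 83/(79 + 62) - 11*(-21)*(-148) = 83/141 + 231*(-148) = 83*(1/141) - 34188 = 83/141 - 34188 = -4820425/141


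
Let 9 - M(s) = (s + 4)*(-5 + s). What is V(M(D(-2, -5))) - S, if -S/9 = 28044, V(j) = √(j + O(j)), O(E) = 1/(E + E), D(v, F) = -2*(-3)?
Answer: 252396 + I*√6/2 ≈ 2.524e+5 + 1.2247*I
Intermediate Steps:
D(v, F) = 6
M(s) = 9 - (-5 + s)*(4 + s) (M(s) = 9 - (s + 4)*(-5 + s) = 9 - (4 + s)*(-5 + s) = 9 - (-5 + s)*(4 + s))
O(E) = 1/(2*E)
V(j) = √(j + 1/(2*j))
S = -252396 (S = -9*28044 = -252396)
V(M(D(-2, -5))) - S = √(2/(29 + 6 - 1*6²) + 4*(29 + 6 - 1*6²))/2 - 1*(-252396) = √(2/(29 + 6 - 1*36) + 4*(29 + 6 - 1*36))/2 + 252396 = √(2/(29 + 6 - 36) + 4*(29 + 6 - 36))/2 + 252396 = √(2/(-1) + 4*(-1))/2 + 252396 = √(2*(-1) - 4)/2 + 252396 = √(-2 - 4)/2 + 252396 = √(-6)/2 + 252396 = (I*√6)/2 + 252396 = I*√6/2 + 252396 = 252396 + I*√6/2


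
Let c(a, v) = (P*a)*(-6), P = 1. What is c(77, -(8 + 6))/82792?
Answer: -231/41396 ≈ -0.0055802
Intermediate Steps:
c(a, v) = -6*a (c(a, v) = (1*a)*(-6) = a*(-6) = -6*a)
c(77, -(8 + 6))/82792 = -6*77/82792 = -462*1/82792 = -231/41396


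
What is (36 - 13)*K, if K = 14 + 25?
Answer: 897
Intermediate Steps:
K = 39
(36 - 13)*K = (36 - 13)*39 = 23*39 = 897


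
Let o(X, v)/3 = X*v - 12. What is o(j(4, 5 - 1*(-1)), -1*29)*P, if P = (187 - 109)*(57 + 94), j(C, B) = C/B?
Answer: -1107132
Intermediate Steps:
o(X, v) = -36 + 3*X*v (o(X, v) = 3*(X*v - 12) = 3*(-12 + X*v) = -36 + 3*X*v)
P = 11778 (P = 78*151 = 11778)
o(j(4, 5 - 1*(-1)), -1*29)*P = (-36 + 3*(4/(5 - 1*(-1)))*(-1*29))*11778 = (-36 + 3*(4/(5 + 1))*(-29))*11778 = (-36 + 3*(4/6)*(-29))*11778 = (-36 + 3*(4*(⅙))*(-29))*11778 = (-36 + 3*(⅔)*(-29))*11778 = (-36 - 58)*11778 = -94*11778 = -1107132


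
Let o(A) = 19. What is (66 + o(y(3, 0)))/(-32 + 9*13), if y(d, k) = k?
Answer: 1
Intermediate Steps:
(66 + o(y(3, 0)))/(-32 + 9*13) = (66 + 19)/(-32 + 9*13) = 85/(-32 + 117) = 85/85 = 85*(1/85) = 1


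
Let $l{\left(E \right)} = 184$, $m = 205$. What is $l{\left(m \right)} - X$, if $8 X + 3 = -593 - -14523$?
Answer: $- \frac{12455}{8} \approx -1556.9$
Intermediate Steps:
$X = \frac{13927}{8}$ ($X = - \frac{3}{8} + \frac{-593 - -14523}{8} = - \frac{3}{8} + \frac{-593 + 14523}{8} = - \frac{3}{8} + \frac{1}{8} \cdot 13930 = - \frac{3}{8} + \frac{6965}{4} = \frac{13927}{8} \approx 1740.9$)
$l{\left(m \right)} - X = 184 - \frac{13927}{8} = - \frac{12455}{8}$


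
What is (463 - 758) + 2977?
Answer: 2682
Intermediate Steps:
(463 - 758) + 2977 = -295 + 2977 = 2682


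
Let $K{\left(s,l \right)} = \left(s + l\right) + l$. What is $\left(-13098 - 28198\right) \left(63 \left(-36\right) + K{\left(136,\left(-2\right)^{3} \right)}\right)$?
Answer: $88703808$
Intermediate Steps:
$K{\left(s,l \right)} = s + 2 l$ ($K{\left(s,l \right)} = \left(l + s\right) + l = s + 2 l$)
$\left(-13098 - 28198\right) \left(63 \left(-36\right) + K{\left(136,\left(-2\right)^{3} \right)}\right) = \left(-13098 - 28198\right) \left(63 \left(-36\right) + \left(136 + 2 \left(-2\right)^{3}\right)\right) = - 41296 \left(-2268 + \left(136 + 2 \left(-8\right)\right)\right) = - 41296 \left(-2268 + \left(136 - 16\right)\right) = - 41296 \left(-2268 + 120\right) = \left(-41296\right) \left(-2148\right) = 88703808$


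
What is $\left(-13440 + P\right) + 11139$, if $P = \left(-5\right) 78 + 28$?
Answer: $-2663$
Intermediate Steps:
$P = -362$ ($P = -390 + 28 = -362$)
$\left(-13440 + P\right) + 11139 = \left(-13440 - 362\right) + 11139 = -13802 + 11139 = -2663$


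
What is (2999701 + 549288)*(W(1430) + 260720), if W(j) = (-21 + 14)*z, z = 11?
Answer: 925019139927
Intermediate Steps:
W(j) = -77 (W(j) = (-21 + 14)*11 = -7*11 = -77)
(2999701 + 549288)*(W(1430) + 260720) = (2999701 + 549288)*(-77 + 260720) = 3548989*260643 = 925019139927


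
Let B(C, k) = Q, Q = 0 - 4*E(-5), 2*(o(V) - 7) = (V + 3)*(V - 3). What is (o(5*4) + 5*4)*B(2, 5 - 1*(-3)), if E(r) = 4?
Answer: -3560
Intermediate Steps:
o(V) = 7 + (-3 + V)*(3 + V)/2 (o(V) = 7 + ((V + 3)*(V - 3))/2 = 7 + ((3 + V)*(-3 + V))/2 = 7 + ((-3 + V)*(3 + V))/2 = 7 + (-3 + V)*(3 + V)/2)
Q = -16 (Q = 0 - 4*4 = 0 - 16 = -16)
B(C, k) = -16
(o(5*4) + 5*4)*B(2, 5 - 1*(-3)) = ((5/2 + (5*4)²/2) + 5*4)*(-16) = ((5/2 + (½)*20²) + 20)*(-16) = ((5/2 + (½)*400) + 20)*(-16) = ((5/2 + 200) + 20)*(-16) = (405/2 + 20)*(-16) = (445/2)*(-16) = -3560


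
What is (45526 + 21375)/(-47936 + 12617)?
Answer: -66901/35319 ≈ -1.8942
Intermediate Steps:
(45526 + 21375)/(-47936 + 12617) = 66901/(-35319) = 66901*(-1/35319) = -66901/35319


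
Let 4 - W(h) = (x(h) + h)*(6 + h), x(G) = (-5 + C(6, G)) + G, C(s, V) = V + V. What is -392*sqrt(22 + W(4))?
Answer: -784*I*sqrt(21) ≈ -3592.7*I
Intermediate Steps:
C(s, V) = 2*V
x(G) = -5 + 3*G (x(G) = (-5 + 2*G) + G = -5 + 3*G)
W(h) = 4 - (-5 + 4*h)*(6 + h) (W(h) = 4 - ((-5 + 3*h) + h)*(6 + h) = 4 - (-5 + 4*h)*(6 + h))
-392*sqrt(22 + W(4)) = -392*sqrt(22 + (34 - 19*4 - 4*4**2)) = -392*sqrt(22 + (34 - 76 - 4*16)) = -392*sqrt(22 + (34 - 76 - 64)) = -392*sqrt(22 - 106) = -784*I*sqrt(21)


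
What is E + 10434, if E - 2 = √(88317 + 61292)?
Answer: 10436 + 41*√89 ≈ 10823.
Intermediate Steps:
E = 2 + 41*√89 (E = 2 + √(88317 + 61292) = 2 + √149609 = 2 + 41*√89 ≈ 388.79)
E + 10434 = (2 + 41*√89) + 10434 = 10436 + 41*√89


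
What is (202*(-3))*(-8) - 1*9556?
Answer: -4708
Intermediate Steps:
(202*(-3))*(-8) - 1*9556 = -606*(-8) - 9556 = 4848 - 9556 = -4708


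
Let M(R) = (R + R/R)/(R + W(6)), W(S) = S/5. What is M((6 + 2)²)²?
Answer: 105625/106276 ≈ 0.99387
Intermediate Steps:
W(S) = S/5 (W(S) = S*(⅕) = S/5)
M(R) = (1 + R)/(6/5 + R) (M(R) = (R + R/R)/(R + (⅕)*6) = (R + 1)/(R + 6/5) = (1 + R)/(6/5 + R))
M((6 + 2)²)² = (5*(1 + (6 + 2)²)/(6 + 5*(6 + 2)²))² = (5*(1 + 8²)/(6 + 5*8²))² = (5*(1 + 64)/(6 + 5*64))² = (5*65/(6 + 320))² = (5*65/326)² = (5*(1/326)*65)² = (325/326)² = 105625/106276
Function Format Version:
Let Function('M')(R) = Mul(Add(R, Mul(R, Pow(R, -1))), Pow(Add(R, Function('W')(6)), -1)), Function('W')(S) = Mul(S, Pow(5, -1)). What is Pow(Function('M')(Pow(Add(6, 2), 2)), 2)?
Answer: Rational(105625, 106276) ≈ 0.99387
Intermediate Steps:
Function('W')(S) = Mul(Rational(1, 5), S) (Function('W')(S) = Mul(S, Rational(1, 5)) = Mul(Rational(1, 5), S))
Function('M')(R) = Mul(Pow(Add(Rational(6, 5), R), -1), Add(1, R)) (Function('M')(R) = Mul(Add(R, Mul(R, Pow(R, -1))), Pow(Add(R, Mul(Rational(1, 5), 6)), -1)) = Mul(Add(R, 1), Pow(Add(R, Rational(6, 5)), -1)) = Mul(Add(1, R), Pow(Add(Rational(6, 5), R), -1)) = Mul(Pow(Add(Rational(6, 5), R), -1), Add(1, R)))
Pow(Function('M')(Pow(Add(6, 2), 2)), 2) = Pow(Mul(5, Pow(Add(6, Mul(5, Pow(Add(6, 2), 2))), -1), Add(1, Pow(Add(6, 2), 2))), 2) = Pow(Mul(5, Pow(Add(6, Mul(5, Pow(8, 2))), -1), Add(1, Pow(8, 2))), 2) = Pow(Mul(5, Pow(Add(6, Mul(5, 64)), -1), Add(1, 64)), 2) = Pow(Mul(5, Pow(Add(6, 320), -1), 65), 2) = Pow(Mul(5, Pow(326, -1), 65), 2) = Pow(Mul(5, Rational(1, 326), 65), 2) = Pow(Rational(325, 326), 2) = Rational(105625, 106276)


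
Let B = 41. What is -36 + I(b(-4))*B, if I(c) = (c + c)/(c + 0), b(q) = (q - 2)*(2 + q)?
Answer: 46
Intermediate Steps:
b(q) = (-2 + q)*(2 + q)
I(c) = 2 (I(c) = (2*c)/c = 2)
-36 + I(b(-4))*B = -36 + 2*41 = -36 + 82 = 46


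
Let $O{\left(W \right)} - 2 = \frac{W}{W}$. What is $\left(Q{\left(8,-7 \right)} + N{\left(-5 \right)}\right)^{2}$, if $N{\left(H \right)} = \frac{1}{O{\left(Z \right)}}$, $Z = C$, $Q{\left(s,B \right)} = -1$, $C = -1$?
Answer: $\frac{4}{9} \approx 0.44444$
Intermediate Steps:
$Z = -1$
$O{\left(W \right)} = 3$ ($O{\left(W \right)} = 2 + \frac{W}{W} = 2 + 1 = 3$)
$N{\left(H \right)} = \frac{1}{3}$
$\left(Q{\left(8,-7 \right)} + N{\left(-5 \right)}\right)^{2} = \left(-1 + \frac{1}{3}\right)^{2} = \left(- \frac{2}{3}\right)^{2} = \frac{4}{9}$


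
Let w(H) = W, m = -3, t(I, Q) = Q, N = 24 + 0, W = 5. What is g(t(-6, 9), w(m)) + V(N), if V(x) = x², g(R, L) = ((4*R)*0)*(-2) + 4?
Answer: 580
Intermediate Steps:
N = 24
w(H) = 5
g(R, L) = 4 (g(R, L) = 0*(-2) + 4 = 0 + 4 = 4)
g(t(-6, 9), w(m)) + V(N) = 4 + 24² = 4 + 576 = 580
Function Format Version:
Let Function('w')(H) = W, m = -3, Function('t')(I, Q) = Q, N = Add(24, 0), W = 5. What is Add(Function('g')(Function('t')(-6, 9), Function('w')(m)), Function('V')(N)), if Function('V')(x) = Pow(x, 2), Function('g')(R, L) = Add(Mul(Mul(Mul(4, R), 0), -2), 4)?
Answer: 580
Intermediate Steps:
N = 24
Function('w')(H) = 5
Function('g')(R, L) = 4 (Function('g')(R, L) = Add(Mul(0, -2), 4) = Add(0, 4) = 4)
Add(Function('g')(Function('t')(-6, 9), Function('w')(m)), Function('V')(N)) = Add(4, Pow(24, 2)) = Add(4, 576) = 580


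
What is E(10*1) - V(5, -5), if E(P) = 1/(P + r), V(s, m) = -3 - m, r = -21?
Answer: -23/11 ≈ -2.0909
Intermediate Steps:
E(P) = 1/(-21 + P) (E(P) = 1/(P - 21) = 1/(-21 + P))
E(10*1) - V(5, -5) = 1/(-21 + 10*1) - (-3 - 1*(-5)) = 1/(-21 + 10) - (-3 + 5) = 1/(-11) - 1*2 = -1/11 - 2 = -23/11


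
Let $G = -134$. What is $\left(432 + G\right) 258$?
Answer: $76884$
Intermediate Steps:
$\left(432 + G\right) 258 = \left(432 - 134\right) 258 = 298 \cdot 258 = 76884$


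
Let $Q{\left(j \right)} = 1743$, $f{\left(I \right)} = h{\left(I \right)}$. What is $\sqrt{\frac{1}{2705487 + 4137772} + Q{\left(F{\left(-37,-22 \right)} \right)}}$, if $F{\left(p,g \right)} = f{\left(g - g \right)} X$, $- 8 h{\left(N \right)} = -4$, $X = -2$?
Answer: $\frac{\sqrt{81625027697547442}}{6843259} \approx 41.749$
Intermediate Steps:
$h{\left(N \right)} = \frac{1}{2}$ ($h{\left(N \right)} = \left(- \frac{1}{8}\right) \left(-4\right) = \frac{1}{2}$)
$f{\left(I \right)} = \frac{1}{2}$
$F{\left(p,g \right)} = -1$ ($F{\left(p,g \right)} = \frac{1}{2} \left(-2\right) = -1$)
$\sqrt{\frac{1}{2705487 + 4137772} + Q{\left(F{\left(-37,-22 \right)} \right)}} = \sqrt{\frac{1}{2705487 + 4137772} + 1743} = \sqrt{\frac{1}{6843259} + 1743} = \sqrt{\frac{11927800438}{6843259}} = \frac{\sqrt{81625027697547442}}{6843259}$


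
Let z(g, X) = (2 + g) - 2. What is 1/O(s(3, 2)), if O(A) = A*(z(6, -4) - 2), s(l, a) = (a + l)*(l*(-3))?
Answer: -1/180 ≈ -0.0055556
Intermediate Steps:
z(g, X) = g
s(l, a) = -3*l*(a + l) (s(l, a) = (a + l)*(-3*l) = -3*l*(a + l))
O(A) = 4*A (O(A) = A*(6 - 2) = A*4 = 4*A)
1/O(s(3, 2)) = 1/(4*(-3*3*(2 + 3))) = 1/(4*(-3*3*5)) = 1/(4*(-45)) = 1/(-180) = -1/180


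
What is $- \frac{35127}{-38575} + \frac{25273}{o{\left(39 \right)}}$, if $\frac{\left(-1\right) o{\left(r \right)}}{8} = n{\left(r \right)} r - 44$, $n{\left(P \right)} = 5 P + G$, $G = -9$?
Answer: $\frac{210243877}{445001200} \approx 0.47246$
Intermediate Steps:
$n{\left(P \right)} = -9 + 5 P$ ($n{\left(P \right)} = 5 P - 9 = -9 + 5 P$)
$o{\left(r \right)} = 352 - 8 r \left(-9 + 5 r\right)$ ($o{\left(r \right)} = - 8 \left(\left(-9 + 5 r\right) r - 44\right) = - 8 \left(r \left(-9 + 5 r\right) - 44\right) = - 8 \left(-44 + r \left(-9 + 5 r\right)\right) = 352 - 8 r \left(-9 + 5 r\right)$)
$- \frac{35127}{-38575} + \frac{25273}{o{\left(39 \right)}} = - \frac{35127}{-38575} + \frac{25273}{352 - 312 \left(-9 + 5 \cdot 39\right)} = \left(-35127\right) \left(- \frac{1}{38575}\right) + \frac{25273}{352 - 312 \left(-9 + 195\right)} = \frac{35127}{38575} + \frac{25273}{352 - 312 \cdot 186} = \frac{35127}{38575} + \frac{25273}{352 - 58032} = \frac{35127}{38575} + \frac{25273}{-57680} = \frac{35127}{38575} + 25273 \left(- \frac{1}{57680}\right) = \frac{35127}{38575} - \frac{25273}{57680} = \frac{210243877}{445001200}$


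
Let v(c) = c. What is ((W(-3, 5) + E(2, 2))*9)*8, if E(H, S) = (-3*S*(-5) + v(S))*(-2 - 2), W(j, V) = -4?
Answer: -9504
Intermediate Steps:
E(H, S) = -64*S (E(H, S) = (-3*S*(-5) + S)*(-2 - 2) = (15*S + S)*(-4) = (16*S)*(-4) = -64*S)
((W(-3, 5) + E(2, 2))*9)*8 = ((-4 - 64*2)*9)*8 = ((-4 - 128)*9)*8 = -132*9*8 = -1188*8 = -9504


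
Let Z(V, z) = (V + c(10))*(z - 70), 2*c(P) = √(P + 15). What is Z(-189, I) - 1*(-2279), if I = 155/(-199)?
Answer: 6160747/398 ≈ 15479.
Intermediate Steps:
c(P) = √(15 + P)/2 (c(P) = √(P + 15)/2 = √(15 + P)/2)
I = -155/199 (I = 155*(-1/199) = -155/199 ≈ -0.77889)
Z(V, z) = (-70 + z)*(5/2 + V) (Z(V, z) = (V + √(15 + 10)/2)*(z - 70) = (V + √25/2)*(-70 + z) = (V + (½)*5)*(-70 + z) = (V + 5/2)*(-70 + z) = (5/2 + V)*(-70 + z) = (-70 + z)*(5/2 + V))
Z(-189, I) - 1*(-2279) = (-175 - 70*(-189) + (5/2)*(-155/199) - 189*(-155/199)) - 1*(-2279) = (-175 + 13230 - 775/398 + 29295/199) + 2279 = 5253705/398 + 2279 = 6160747/398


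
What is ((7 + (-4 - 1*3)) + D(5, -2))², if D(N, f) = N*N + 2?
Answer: 729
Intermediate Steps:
D(N, f) = 2 + N² (D(N, f) = N² + 2 = 2 + N²)
((7 + (-4 - 1*3)) + D(5, -2))² = ((7 + (-4 - 1*3)) + (2 + 5²))² = ((7 + (-4 - 3)) + (2 + 25))² = ((7 - 7) + 27)² = (0 + 27)² = 27² = 729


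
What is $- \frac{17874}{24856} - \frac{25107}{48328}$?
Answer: $- \frac{185984283}{150155096} \approx -1.2386$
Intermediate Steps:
$- \frac{17874}{24856} - \frac{25107}{48328} = \left(-17874\right) \frac{1}{24856} - \frac{25107}{48328} = - \frac{8937}{12428} - \frac{25107}{48328} = - \frac{185984283}{150155096}$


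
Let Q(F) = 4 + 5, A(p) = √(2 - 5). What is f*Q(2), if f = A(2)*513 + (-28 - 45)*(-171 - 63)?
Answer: 153738 + 4617*I*√3 ≈ 1.5374e+5 + 7996.9*I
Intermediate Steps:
A(p) = I*√3 (A(p) = √(-3) = I*√3)
Q(F) = 9
f = 17082 + 513*I*√3 (f = (I*√3)*513 + (-28 - 45)*(-171 - 63) = 513*I*√3 - 73*(-234) = 513*I*√3 + 17082 = 17082 + 513*I*√3 ≈ 17082.0 + 888.54*I)
f*Q(2) = (17082 + 513*I*√3)*9 = 153738 + 4617*I*√3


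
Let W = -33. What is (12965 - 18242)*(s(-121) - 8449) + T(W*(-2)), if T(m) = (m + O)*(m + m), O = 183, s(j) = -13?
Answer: 44686842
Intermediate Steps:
T(m) = 2*m*(183 + m) (T(m) = (m + 183)*(m + m) = (183 + m)*(2*m) = 2*m*(183 + m))
(12965 - 18242)*(s(-121) - 8449) + T(W*(-2)) = (12965 - 18242)*(-13 - 8449) + 2*(-33*(-2))*(183 - 33*(-2)) = -5277*(-8462) + 2*66*(183 + 66) = 44653974 + 2*66*249 = 44653974 + 32868 = 44686842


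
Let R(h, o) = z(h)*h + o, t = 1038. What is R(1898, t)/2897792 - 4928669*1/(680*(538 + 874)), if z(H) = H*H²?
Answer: 194691938829985653/43474124480 ≈ 4.4783e+6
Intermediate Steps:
z(H) = H³
R(h, o) = o + h⁴ (R(h, o) = h³*h + o = h⁴ + o = o + h⁴)
R(1898, t)/2897792 - 4928669*1/(680*(538 + 874)) = (1038 + 1898⁴)/2897792 - 4928669*1/(680*(538 + 874)) = (1038 + 12977314579216)*(1/2897792) - 4928669/(1412*680) = 12977314580254*(1/2897792) - 4928669/960160 = 6488657290127/1448896 - 4928669*1/960160 = 6488657290127/1448896 - 4928669/960160 = 194691938829985653/43474124480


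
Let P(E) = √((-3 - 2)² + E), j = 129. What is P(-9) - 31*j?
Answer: -3995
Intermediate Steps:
P(E) = √(25 + E) (P(E) = √((-5)² + E) = √(25 + E))
P(-9) - 31*j = √(25 - 9) - 31*129 = √16 - 3999 = 4 - 3999 = -3995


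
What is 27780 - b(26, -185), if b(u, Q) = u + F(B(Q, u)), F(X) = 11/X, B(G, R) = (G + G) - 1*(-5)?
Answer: 10130221/365 ≈ 27754.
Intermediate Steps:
B(G, R) = 5 + 2*G (B(G, R) = 2*G + 5 = 5 + 2*G)
b(u, Q) = u + 11/(5 + 2*Q)
27780 - b(26, -185) = 27780 - (26 + 11/(5 + 2*(-185))) = 27780 - (26 + 11/(5 - 370)) = 27780 - (26 + 11/(-365)) = 27780 - (26 + 11*(-1/365)) = 27780 - (26 - 11/365) = 27780 - 1*9479/365 = 27780 - 9479/365 = 10130221/365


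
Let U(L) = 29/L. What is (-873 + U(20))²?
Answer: 303839761/400 ≈ 7.5960e+5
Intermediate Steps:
(-873 + U(20))² = (-873 + 29/20)² = (-17431/20)² = 303839761/400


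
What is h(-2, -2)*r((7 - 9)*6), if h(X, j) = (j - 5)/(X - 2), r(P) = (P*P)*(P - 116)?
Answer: -32256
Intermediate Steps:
r(P) = P²*(-116 + P)
h(X, j) = (-5 + j)/(-2 + X)
h(-2, -2)*r((7 - 9)*6) = ((-5 - 2)/(-2 - 2))*(((7 - 9)*6)²*(-116 + (7 - 9)*6)) = (-7/(-4))*((-2*6)²*(-116 - 2*6)) = (-¼*(-7))*((-12)²*(-116 - 12)) = 7*(144*(-128))/4 = (7/4)*(-18432) = -32256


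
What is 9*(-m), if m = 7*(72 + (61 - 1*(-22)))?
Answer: -9765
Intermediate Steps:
m = 1085 (m = 7*(72 + (61 + 22)) = 7*(72 + 83) = 7*155 = 1085)
9*(-m) = 9*(-1*1085) = 9*(-1085) = -9765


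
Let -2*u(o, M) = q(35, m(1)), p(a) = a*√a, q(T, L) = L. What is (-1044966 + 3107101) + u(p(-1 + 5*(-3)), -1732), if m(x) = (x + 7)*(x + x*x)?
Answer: 2062127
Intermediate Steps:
m(x) = (7 + x)*(x + x²)
p(a) = a^(3/2)
u(o, M) = -8 (u(o, M) = -(7 + 1² + 8*1)/2 = -(7 + 1 + 8)/2 = -16/2 = -½*16 = -8)
(-1044966 + 3107101) + u(p(-1 + 5*(-3)), -1732) = (-1044966 + 3107101) - 8 = 2062135 - 8 = 2062127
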